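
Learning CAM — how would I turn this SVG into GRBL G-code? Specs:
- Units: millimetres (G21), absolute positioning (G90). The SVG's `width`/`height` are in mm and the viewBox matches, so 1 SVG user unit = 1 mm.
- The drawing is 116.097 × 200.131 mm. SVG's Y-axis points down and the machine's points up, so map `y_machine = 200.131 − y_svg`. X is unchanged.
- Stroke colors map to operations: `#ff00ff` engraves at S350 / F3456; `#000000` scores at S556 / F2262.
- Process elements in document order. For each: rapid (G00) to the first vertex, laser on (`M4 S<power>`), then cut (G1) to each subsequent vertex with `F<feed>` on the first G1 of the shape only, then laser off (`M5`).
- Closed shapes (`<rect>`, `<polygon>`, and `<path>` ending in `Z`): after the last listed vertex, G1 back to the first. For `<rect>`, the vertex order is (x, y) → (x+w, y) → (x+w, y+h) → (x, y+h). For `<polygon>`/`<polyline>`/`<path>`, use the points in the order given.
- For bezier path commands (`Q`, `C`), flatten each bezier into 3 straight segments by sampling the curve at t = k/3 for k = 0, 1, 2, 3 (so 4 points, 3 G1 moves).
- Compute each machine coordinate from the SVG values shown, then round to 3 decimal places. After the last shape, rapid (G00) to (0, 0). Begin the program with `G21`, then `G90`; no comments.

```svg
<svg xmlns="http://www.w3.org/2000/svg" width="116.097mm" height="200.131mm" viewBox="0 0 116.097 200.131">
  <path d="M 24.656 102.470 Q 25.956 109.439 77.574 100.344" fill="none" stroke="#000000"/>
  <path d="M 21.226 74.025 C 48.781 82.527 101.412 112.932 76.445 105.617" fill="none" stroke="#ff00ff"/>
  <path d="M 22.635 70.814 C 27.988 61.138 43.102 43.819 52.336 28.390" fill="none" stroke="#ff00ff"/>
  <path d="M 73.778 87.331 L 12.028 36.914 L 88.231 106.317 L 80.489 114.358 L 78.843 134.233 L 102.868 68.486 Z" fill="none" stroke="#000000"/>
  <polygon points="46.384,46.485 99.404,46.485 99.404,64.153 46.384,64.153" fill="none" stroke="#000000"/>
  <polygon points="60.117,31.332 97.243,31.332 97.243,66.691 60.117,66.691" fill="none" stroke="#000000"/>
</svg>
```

1 u = 1 mm; y_m = 200.131 − y.

[1] `<path>` quadratic bezier, #000000→score S556 F2262: (24.656,97.661) → (31.114,94.800) → (48.753,95.509) → (77.574,99.787)

[2] `<path>` cubic bezier, #ff00ff→engrave S350 F3456: (21.226,126.106) → (53.337,112.511) → (79.349,97.564) → (76.445,94.514)

[3] `<path>` cubic bezier, #ff00ff→engrave S350 F3456: (22.635,129.317) → (30.662,141.188) → (41.721,156.035) → (52.336,171.741)

[4] `<path>` closed polygon, #000000→score S556 F2262: (73.778,112.800) → (12.028,163.217) → (88.231,93.814) → (80.489,85.773) → (78.843,65.898) → (102.868,131.645) → (73.778,112.800) (closed)

[5] `<polygon>` rectangle, #000000→score S556 F2262: (46.384,153.646) → (99.404,153.646) → (99.404,135.978) → (46.384,135.978) → (46.384,153.646) (closed)

[6] `<polygon>` rectangle, #000000→score S556 F2262: (60.117,168.799) → (97.243,168.799) → (97.243,133.440) → (60.117,133.440) → (60.117,168.799) (closed)

G21
G90
G00 X24.656 Y97.661
M4 S556
G1 X31.114 Y94.800 F2262
G1 X48.753 Y95.509
G1 X77.574 Y99.787
M5
G00 X21.226 Y126.106
M4 S350
G1 X53.337 Y112.511 F3456
G1 X79.349 Y97.564
G1 X76.445 Y94.514
M5
G00 X22.635 Y129.317
M4 S350
G1 X30.662 Y141.188 F3456
G1 X41.721 Y156.035
G1 X52.336 Y171.741
M5
G00 X73.778 Y112.800
M4 S556
G1 X12.028 Y163.217 F2262
G1 X88.231 Y93.814
G1 X80.489 Y85.773
G1 X78.843 Y65.898
G1 X102.868 Y131.645
G1 X73.778 Y112.800
M5
G00 X46.384 Y153.646
M4 S556
G1 X99.404 Y153.646 F2262
G1 X99.404 Y135.978
G1 X46.384 Y135.978
G1 X46.384 Y153.646
M5
G00 X60.117 Y168.799
M4 S556
G1 X97.243 Y168.799 F2262
G1 X97.243 Y133.440
G1 X60.117 Y133.440
G1 X60.117 Y168.799
M5
G00 X0.000 Y0.000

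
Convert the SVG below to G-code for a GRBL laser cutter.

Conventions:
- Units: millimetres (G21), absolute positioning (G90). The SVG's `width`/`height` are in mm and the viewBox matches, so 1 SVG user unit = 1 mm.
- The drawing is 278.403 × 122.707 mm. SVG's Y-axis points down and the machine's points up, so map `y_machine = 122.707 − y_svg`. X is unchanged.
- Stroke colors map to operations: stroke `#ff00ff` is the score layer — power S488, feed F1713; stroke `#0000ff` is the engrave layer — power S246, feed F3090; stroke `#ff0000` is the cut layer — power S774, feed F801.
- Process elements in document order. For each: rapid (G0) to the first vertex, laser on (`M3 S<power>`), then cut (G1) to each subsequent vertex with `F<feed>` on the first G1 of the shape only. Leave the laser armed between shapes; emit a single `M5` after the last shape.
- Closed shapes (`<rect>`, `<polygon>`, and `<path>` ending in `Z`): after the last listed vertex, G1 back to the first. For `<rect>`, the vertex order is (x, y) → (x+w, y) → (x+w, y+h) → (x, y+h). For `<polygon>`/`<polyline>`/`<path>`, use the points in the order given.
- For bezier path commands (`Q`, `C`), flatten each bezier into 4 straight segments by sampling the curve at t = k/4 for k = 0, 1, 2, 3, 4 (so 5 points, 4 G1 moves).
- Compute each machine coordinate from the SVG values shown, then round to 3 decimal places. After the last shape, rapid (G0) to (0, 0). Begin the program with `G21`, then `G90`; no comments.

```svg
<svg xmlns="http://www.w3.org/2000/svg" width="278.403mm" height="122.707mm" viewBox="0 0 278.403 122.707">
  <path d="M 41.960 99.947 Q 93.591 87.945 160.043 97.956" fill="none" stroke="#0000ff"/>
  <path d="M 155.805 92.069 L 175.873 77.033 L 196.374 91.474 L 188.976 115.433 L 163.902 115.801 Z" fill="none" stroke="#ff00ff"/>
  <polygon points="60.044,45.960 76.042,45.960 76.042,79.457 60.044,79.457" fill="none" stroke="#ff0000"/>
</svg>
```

1 u = 1 mm; y_m = 122.707 − y.

[1] `<path>` quadratic bezier, #0000ff→engrave S246 F3090: (41.960,22.760) → (68.702,27.385) → (97.296,29.259) → (127.743,28.381) → (160.043,24.751)

[2] `<path>` regular polygon, #ff00ff→score S488 F1713: (155.805,30.638) → (175.873,45.674) → (196.374,31.233) → (188.976,7.274) → (163.902,6.906) → (155.805,30.638) (closed)

[3] `<polygon>` rectangle, #ff0000→cut S774 F801: (60.044,76.747) → (76.042,76.747) → (76.042,43.250) → (60.044,43.250) → (60.044,76.747) (closed)

G21
G90
G0 X41.960 Y22.760
M3 S246
G1 X68.702 Y27.385 F3090
G1 X97.296 Y29.259
G1 X127.743 Y28.381
G1 X160.043 Y24.751
G0 X155.805 Y30.638
M3 S488
G1 X175.873 Y45.674 F1713
G1 X196.374 Y31.233
G1 X188.976 Y7.274
G1 X163.902 Y6.906
G1 X155.805 Y30.638
G0 X60.044 Y76.747
M3 S774
G1 X76.042 Y76.747 F801
G1 X76.042 Y43.250
G1 X60.044 Y43.250
G1 X60.044 Y76.747
M5
G0 X0.000 Y0.000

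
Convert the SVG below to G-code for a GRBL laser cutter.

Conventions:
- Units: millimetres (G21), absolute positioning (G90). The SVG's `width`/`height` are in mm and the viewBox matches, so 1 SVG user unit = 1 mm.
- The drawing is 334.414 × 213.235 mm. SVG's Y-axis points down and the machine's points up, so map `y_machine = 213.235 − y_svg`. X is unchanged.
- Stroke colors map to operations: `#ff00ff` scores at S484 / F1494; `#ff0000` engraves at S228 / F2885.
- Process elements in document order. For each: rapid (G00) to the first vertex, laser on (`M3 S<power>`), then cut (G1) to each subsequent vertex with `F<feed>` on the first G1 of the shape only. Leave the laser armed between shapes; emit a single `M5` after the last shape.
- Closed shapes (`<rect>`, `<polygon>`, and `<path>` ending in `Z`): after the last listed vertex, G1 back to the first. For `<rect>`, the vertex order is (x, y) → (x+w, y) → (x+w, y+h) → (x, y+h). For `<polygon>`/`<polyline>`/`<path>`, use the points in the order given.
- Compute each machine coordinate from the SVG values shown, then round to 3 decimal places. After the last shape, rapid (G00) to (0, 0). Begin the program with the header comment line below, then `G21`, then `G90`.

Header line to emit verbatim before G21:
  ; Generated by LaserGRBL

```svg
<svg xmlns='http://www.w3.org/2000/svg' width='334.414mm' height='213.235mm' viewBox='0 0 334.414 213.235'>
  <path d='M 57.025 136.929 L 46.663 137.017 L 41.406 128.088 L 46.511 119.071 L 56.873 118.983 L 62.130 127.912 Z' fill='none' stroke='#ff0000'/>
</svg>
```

; Generated by LaserGRBL
G21
G90
G00 X57.025 Y76.306
M3 S228
G1 X46.663 Y76.218 F2885
G1 X41.406 Y85.147
G1 X46.511 Y94.164
G1 X56.873 Y94.252
G1 X62.130 Y85.323
G1 X57.025 Y76.306
M5
G00 X0.000 Y0.000

1 u = 1 mm; y_m = 213.235 − y.

[1] `<path>` regular polygon, #ff0000→engrave S228 F2885: (57.025,76.306) → (46.663,76.218) → (41.406,85.147) → (46.511,94.164) → (56.873,94.252) → (62.130,85.323) → (57.025,76.306) (closed)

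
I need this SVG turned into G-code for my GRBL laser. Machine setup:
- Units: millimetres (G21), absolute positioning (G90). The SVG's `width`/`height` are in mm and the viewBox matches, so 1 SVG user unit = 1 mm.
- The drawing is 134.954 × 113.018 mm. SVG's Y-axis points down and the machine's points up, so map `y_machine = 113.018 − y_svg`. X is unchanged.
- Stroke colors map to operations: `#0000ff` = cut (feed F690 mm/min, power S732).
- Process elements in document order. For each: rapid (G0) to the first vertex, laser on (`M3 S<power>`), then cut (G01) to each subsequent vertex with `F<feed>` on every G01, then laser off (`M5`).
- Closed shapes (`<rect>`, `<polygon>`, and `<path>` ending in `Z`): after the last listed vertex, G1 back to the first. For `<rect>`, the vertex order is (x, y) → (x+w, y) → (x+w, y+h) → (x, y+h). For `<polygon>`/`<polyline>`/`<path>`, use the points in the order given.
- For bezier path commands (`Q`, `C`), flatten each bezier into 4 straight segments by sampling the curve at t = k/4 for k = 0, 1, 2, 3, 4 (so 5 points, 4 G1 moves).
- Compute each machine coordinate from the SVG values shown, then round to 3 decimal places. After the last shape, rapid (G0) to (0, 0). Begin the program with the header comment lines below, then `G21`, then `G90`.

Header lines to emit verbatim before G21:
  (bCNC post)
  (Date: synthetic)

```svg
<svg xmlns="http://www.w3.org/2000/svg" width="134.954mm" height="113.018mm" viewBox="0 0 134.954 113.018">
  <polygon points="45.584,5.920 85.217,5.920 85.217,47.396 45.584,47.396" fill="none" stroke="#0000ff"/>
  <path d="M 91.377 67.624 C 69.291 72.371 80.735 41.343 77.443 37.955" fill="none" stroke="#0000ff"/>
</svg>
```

1 u = 1 mm; y_m = 113.018 − y.

[1] `<polygon>` rectangle, #0000ff→cut S732 F690: (45.584,107.098) → (85.217,107.098) → (85.217,65.622) → (45.584,65.622) → (45.584,107.098) (closed)

[2] `<path>` cubic bezier, #0000ff→cut S732 F690: (91.377,45.394) → (80.345,47.551) → (77.362,57.178) → (77.903,68.330) → (77.443,75.063)

(bCNC post)
(Date: synthetic)
G21
G90
G0 X45.584 Y107.098
M3 S732
G01 X85.217 Y107.098 F690
G01 X85.217 Y65.622 F690
G01 X45.584 Y65.622 F690
G01 X45.584 Y107.098 F690
M5
G0 X91.377 Y45.394
M3 S732
G01 X80.345 Y47.551 F690
G01 X77.362 Y57.178 F690
G01 X77.903 Y68.330 F690
G01 X77.443 Y75.063 F690
M5
G0 X0.000 Y0.000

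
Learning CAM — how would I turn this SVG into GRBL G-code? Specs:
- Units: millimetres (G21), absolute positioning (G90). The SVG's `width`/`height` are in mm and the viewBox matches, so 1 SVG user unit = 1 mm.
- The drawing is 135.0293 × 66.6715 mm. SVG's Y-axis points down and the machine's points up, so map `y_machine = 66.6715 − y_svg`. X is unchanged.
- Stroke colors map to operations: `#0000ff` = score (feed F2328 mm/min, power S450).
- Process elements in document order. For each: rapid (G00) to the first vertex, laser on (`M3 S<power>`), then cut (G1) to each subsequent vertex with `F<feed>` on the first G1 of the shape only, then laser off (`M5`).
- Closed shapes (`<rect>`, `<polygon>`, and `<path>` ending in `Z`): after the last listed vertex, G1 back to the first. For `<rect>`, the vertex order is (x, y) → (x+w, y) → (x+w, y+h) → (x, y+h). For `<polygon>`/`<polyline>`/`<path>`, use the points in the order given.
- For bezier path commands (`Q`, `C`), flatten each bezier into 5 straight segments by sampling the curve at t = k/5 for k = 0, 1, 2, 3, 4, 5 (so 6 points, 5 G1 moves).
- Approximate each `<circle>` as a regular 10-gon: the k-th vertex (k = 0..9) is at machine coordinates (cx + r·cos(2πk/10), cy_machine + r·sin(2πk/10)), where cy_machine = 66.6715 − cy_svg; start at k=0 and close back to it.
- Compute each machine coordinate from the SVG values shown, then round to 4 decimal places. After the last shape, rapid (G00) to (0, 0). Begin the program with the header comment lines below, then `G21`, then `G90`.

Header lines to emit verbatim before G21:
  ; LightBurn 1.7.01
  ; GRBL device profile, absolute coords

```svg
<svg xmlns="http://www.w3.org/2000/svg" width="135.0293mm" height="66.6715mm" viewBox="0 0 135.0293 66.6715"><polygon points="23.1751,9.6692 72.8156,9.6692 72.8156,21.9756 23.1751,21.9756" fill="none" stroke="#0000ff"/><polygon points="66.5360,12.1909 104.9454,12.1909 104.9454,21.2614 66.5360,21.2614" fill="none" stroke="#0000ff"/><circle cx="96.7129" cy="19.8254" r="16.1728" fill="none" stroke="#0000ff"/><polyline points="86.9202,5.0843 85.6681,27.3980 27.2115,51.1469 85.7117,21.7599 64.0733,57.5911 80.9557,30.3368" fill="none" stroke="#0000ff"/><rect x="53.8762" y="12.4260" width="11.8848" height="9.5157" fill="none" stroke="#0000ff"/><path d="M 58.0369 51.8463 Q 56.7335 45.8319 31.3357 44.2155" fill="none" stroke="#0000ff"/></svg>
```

1 u = 1 mm; y_m = 66.6715 − y.

[1] `<polygon>` rectangle, #0000ff→score S450 F2328: (23.1751,57.0023) → (72.8156,57.0023) → (72.8156,44.6959) → (23.1751,44.6959) → (23.1751,57.0023) (closed)

[2] `<polygon>` rectangle, #0000ff→score S450 F2328: (66.5360,54.4806) → (104.9454,54.4806) → (104.9454,45.4101) → (66.5360,45.4101) → (66.5360,54.4806) (closed)

[3] `<circle>` circle, #0000ff→score S450 F2328: (112.8857,46.8461) → (109.7970,56.3522) → (101.7106,62.2273) → (91.7152,62.2273) → (83.6288,56.3522) → (80.5401,46.8461) → (83.6288,37.3400) → (91.7152,31.4649) → (101.7106,31.4649) → (109.7970,37.3400) → (112.8857,46.8461) (closed)

[4] `<polyline>` open polyline, #0000ff→score S450 F2328: (86.9202,61.5872) → (85.6681,39.2735) → (27.2115,15.5246) → (85.7117,44.9116) → (64.0733,9.0804) → (80.9557,36.3347)

[5] `<rect>` rectangle, #0000ff→score S450 F2328: (53.8762,54.2455) → (65.7610,54.2455) → (65.7610,44.7298) → (53.8762,44.7298) → (53.8762,54.2455) (closed)

[6] `<path>` quadratic bezier, #0000ff→score S450 F2328: (58.0369,14.8252) → (56.5518,17.0550) → (53.1391,18.9330) → (47.7988,20.4592) → (40.5310,21.6335) → (31.3357,22.4560)

; LightBurn 1.7.01
; GRBL device profile, absolute coords
G21
G90
G00 X23.1751 Y57.0023
M3 S450
G1 X72.8156 Y57.0023 F2328
G1 X72.8156 Y44.6959
G1 X23.1751 Y44.6959
G1 X23.1751 Y57.0023
M5
G00 X66.5360 Y54.4806
M3 S450
G1 X104.9454 Y54.4806 F2328
G1 X104.9454 Y45.4101
G1 X66.5360 Y45.4101
G1 X66.5360 Y54.4806
M5
G00 X112.8857 Y46.8461
M3 S450
G1 X109.7970 Y56.3522 F2328
G1 X101.7106 Y62.2273
G1 X91.7152 Y62.2273
G1 X83.6288 Y56.3522
G1 X80.5401 Y46.8461
G1 X83.6288 Y37.3400
G1 X91.7152 Y31.4649
G1 X101.7106 Y31.4649
G1 X109.7970 Y37.3400
G1 X112.8857 Y46.8461
M5
G00 X86.9202 Y61.5872
M3 S450
G1 X85.6681 Y39.2735 F2328
G1 X27.2115 Y15.5246
G1 X85.7117 Y44.9116
G1 X64.0733 Y9.0804
G1 X80.9557 Y36.3347
M5
G00 X53.8762 Y54.2455
M3 S450
G1 X65.7610 Y54.2455 F2328
G1 X65.7610 Y44.7298
G1 X53.8762 Y44.7298
G1 X53.8762 Y54.2455
M5
G00 X58.0369 Y14.8252
M3 S450
G1 X56.5518 Y17.0550 F2328
G1 X53.1391 Y18.9330
G1 X47.7988 Y20.4592
G1 X40.5310 Y21.6335
G1 X31.3357 Y22.4560
M5
G00 X0.0000 Y0.0000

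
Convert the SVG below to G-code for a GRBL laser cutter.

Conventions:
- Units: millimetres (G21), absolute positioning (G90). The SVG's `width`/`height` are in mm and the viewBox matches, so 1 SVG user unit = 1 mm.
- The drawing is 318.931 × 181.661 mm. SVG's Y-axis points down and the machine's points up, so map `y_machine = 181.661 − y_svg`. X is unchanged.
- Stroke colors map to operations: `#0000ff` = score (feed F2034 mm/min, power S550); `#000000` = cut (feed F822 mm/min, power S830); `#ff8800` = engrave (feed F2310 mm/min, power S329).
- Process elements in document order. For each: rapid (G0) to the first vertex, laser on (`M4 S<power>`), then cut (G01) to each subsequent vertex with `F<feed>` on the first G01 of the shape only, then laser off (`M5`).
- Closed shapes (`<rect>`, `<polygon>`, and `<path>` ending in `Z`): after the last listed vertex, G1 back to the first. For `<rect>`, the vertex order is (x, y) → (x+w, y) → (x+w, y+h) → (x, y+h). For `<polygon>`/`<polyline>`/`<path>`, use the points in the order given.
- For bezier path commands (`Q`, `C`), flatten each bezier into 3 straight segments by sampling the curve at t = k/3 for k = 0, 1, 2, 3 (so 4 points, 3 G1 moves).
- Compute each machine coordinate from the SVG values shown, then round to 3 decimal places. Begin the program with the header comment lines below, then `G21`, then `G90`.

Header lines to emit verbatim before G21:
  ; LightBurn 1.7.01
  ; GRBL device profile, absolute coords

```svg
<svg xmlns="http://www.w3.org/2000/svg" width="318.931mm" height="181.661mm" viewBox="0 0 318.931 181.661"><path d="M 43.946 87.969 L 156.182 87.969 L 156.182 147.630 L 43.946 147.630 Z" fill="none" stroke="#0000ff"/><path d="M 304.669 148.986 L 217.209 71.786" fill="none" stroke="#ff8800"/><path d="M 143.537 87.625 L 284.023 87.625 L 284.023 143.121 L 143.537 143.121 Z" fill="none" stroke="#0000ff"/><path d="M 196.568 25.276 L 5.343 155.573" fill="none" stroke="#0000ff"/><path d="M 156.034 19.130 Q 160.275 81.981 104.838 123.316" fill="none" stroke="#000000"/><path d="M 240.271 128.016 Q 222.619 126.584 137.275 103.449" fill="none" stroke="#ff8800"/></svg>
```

; LightBurn 1.7.01
; GRBL device profile, absolute coords
G21
G90
G0 X43.946 Y93.692
M4 S550
G01 X156.182 Y93.692 F2034
G01 X156.182 Y34.031
G01 X43.946 Y34.031
G01 X43.946 Y93.692
M5
G0 X304.669 Y32.675
M4 S329
G01 X217.209 Y109.875 F2310
M5
G0 X143.537 Y94.036
M4 S550
G01 X284.023 Y94.036 F2034
G01 X284.023 Y38.540
G01 X143.537 Y38.540
G01 X143.537 Y94.036
M5
G0 X196.568 Y156.385
M4 S550
G01 X5.343 Y26.088 F2034
M5
G0 X156.034 Y162.531
M4 S830
G01 X152.230 Y123.021 F822
G01 X135.165 Y88.292
G01 X104.838 Y58.345
M5
G0 X240.271 Y53.645
M4 S329
G01 X220.982 Y57.011 F2310
G01 X186.650 Y65.200
G01 X137.275 Y78.212
M5

viewBox `0 0 318.931 181.661` with mm width/height → 1 unit = 1 mm. Flip: y_m = 181.661 − y_svg.

**Shape 1** — `<path>` rectangle, stroke `#0000ff` → score (S550, F2034). Machine vertices: (43.946,93.692) → (156.182,93.692) → (156.182,34.031) → (43.946,34.031) → (43.946,93.692). Closed: final G1 returns to the first vertex.

**Shape 2** — `<path>` line segment, stroke `#ff8800` → engrave (S329, F2310). Machine vertices: (304.669,32.675) → (217.209,109.875). Open path.

**Shape 3** — `<path>` rectangle, stroke `#0000ff` → score (S550, F2034). Machine vertices: (143.537,94.036) → (284.023,94.036) → (284.023,38.540) → (143.537,38.540) → (143.537,94.036). Closed: final G1 returns to the first vertex.

**Shape 4** — `<path>` line segment, stroke `#0000ff` → score (S550, F2034). Machine vertices: (196.568,156.385) → (5.343,26.088). Open path.

**Shape 5** — `<path>` quadratic bezier, stroke `#000000` → cut (S830, F822). Control points (SVG): P0=(156.034,19.130), P1=(160.275,81.981), P2=(104.838,123.316); sampled at t=k/3. Machine vertices: (156.034,162.531) → (152.230,123.021) → (135.165,88.292) → (104.838,58.345). Open path.

**Shape 6** — `<path>` quadratic bezier, stroke `#ff8800` → engrave (S329, F2310). Control points (SVG): P0=(240.271,128.016), P1=(222.619,126.584), P2=(137.275,103.449); sampled at t=k/3. Machine vertices: (240.271,53.645) → (220.982,57.011) → (186.650,65.200) → (137.275,78.212). Open path.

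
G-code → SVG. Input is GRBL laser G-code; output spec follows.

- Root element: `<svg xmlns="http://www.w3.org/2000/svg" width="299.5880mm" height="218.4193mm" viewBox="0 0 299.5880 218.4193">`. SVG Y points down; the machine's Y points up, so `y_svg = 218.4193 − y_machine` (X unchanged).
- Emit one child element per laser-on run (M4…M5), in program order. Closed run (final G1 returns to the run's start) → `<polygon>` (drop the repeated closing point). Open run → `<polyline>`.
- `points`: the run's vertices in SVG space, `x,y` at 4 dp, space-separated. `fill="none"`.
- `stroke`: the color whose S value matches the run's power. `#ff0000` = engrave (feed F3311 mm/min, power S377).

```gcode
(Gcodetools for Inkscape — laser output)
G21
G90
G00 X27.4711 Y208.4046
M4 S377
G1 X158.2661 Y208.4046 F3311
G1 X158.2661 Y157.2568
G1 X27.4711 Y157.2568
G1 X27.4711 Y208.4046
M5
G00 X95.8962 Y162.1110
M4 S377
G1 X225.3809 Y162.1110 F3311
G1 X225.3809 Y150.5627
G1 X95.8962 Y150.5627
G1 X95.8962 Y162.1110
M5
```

<svg xmlns="http://www.w3.org/2000/svg" width="299.5880mm" height="218.4193mm" viewBox="0 0 299.5880 218.4193">
  <polygon points="27.4711,10.0147 158.2661,10.0147 158.2661,61.1625 27.4711,61.1625" fill="none" stroke="#ff0000"/>
  <polygon points="95.8962,56.3083 225.3809,56.3083 225.3809,67.8566 95.8962,67.8566" fill="none" stroke="#ff0000"/>
</svg>

Machine Y-up, SVG Y-down with viewBox height 218.4193, so y_svg = 218.4193 − y_machine; X carries over. Every run uses S377, so all elements get stroke `#ff0000` (engrave).

Run 1: The run returns to its start, so emit a `<polygon>` with points (Y-flipped): 27.4711,10.0147 158.2661,10.0147 158.2661,61.1625 27.4711,61.1625.

Run 2: The run returns to its start, so emit a `<polygon>` with points (Y-flipped): 95.8962,56.3083 225.3809,56.3083 225.3809,67.8566 95.8962,67.8566.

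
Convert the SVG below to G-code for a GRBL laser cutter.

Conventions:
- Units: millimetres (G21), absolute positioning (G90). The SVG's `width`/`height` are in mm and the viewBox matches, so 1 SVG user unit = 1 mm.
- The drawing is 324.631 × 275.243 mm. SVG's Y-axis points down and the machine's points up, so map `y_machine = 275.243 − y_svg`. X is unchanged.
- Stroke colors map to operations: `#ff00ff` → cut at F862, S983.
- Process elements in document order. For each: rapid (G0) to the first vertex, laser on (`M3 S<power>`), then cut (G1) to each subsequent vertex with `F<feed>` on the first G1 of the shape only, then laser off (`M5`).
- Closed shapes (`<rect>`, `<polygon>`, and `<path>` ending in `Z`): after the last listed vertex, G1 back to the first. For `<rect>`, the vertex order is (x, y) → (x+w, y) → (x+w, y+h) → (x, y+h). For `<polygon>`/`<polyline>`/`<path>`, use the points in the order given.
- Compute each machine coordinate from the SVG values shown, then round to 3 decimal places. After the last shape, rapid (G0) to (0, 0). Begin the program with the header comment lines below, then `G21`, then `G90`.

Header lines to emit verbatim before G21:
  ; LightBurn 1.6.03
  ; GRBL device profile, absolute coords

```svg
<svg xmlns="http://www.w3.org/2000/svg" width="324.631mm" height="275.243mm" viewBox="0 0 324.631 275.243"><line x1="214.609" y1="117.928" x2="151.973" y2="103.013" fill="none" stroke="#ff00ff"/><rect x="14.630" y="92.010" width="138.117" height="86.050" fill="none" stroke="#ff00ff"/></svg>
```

viewBox `0 0 324.631 275.243` with mm width/height → 1 unit = 1 mm. Flip: y_m = 275.243 − y_svg.

**Shape 1** — `<line>` line segment, stroke `#ff00ff` → cut (S983, F862). Machine vertices: (214.609,157.315) → (151.973,172.230). Open path.

**Shape 2** — `<rect>` rectangle, stroke `#ff00ff` → cut (S983, F862). Machine vertices: (14.630,183.233) → (152.747,183.233) → (152.747,97.183) → (14.630,97.183) → (14.630,183.233). Closed: final G1 returns to the first vertex.

; LightBurn 1.6.03
; GRBL device profile, absolute coords
G21
G90
G0 X214.609 Y157.315
M3 S983
G1 X151.973 Y172.230 F862
M5
G0 X14.630 Y183.233
M3 S983
G1 X152.747 Y183.233 F862
G1 X152.747 Y97.183
G1 X14.630 Y97.183
G1 X14.630 Y183.233
M5
G0 X0.000 Y0.000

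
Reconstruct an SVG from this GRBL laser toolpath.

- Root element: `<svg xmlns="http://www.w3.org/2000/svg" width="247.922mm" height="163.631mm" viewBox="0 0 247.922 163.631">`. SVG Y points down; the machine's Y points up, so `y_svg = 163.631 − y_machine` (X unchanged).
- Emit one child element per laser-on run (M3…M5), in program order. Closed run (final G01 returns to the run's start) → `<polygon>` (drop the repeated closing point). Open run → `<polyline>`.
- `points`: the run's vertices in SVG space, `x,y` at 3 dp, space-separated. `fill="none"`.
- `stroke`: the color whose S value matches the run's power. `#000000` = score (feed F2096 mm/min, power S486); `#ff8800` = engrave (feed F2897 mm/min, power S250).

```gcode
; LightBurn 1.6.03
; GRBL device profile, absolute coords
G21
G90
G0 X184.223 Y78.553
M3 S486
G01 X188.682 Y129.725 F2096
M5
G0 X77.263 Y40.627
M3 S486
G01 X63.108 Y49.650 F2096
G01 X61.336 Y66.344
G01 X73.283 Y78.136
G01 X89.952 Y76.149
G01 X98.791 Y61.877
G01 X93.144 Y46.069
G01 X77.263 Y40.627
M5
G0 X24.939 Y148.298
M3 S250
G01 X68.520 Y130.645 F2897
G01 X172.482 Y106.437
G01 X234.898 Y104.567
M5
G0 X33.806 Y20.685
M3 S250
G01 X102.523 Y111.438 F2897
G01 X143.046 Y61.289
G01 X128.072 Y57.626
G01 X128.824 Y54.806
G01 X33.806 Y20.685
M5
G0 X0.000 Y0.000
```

<svg xmlns="http://www.w3.org/2000/svg" width="247.922mm" height="163.631mm" viewBox="0 0 247.922 163.631">
  <polyline points="184.223,85.078 188.682,33.906" fill="none" stroke="#000000"/>
  <polygon points="77.263,123.004 63.108,113.981 61.336,97.287 73.283,85.495 89.952,87.482 98.791,101.754 93.144,117.562" fill="none" stroke="#000000"/>
  <polyline points="24.939,15.333 68.520,32.986 172.482,57.194 234.898,59.064" fill="none" stroke="#ff8800"/>
  <polygon points="33.806,142.946 102.523,52.193 143.046,102.342 128.072,106.005 128.824,108.825" fill="none" stroke="#ff8800"/>
</svg>

y_svg = 163.631 − y_m.

[1] S486→`#000000` (score); open run; points: 184.223,85.078 188.682,33.906

[2] S486→`#000000` (score); closed run; points: 77.263,123.004 63.108,113.981 61.336,97.287 73.283,85.495 89.952,87.482 98.791,101.754 93.144,117.562

[3] S250→`#ff8800` (engrave); open run; points: 24.939,15.333 68.520,32.986 172.482,57.194 234.898,59.064

[4] S250→`#ff8800` (engrave); closed run; points: 33.806,142.946 102.523,52.193 143.046,102.342 128.072,106.005 128.824,108.825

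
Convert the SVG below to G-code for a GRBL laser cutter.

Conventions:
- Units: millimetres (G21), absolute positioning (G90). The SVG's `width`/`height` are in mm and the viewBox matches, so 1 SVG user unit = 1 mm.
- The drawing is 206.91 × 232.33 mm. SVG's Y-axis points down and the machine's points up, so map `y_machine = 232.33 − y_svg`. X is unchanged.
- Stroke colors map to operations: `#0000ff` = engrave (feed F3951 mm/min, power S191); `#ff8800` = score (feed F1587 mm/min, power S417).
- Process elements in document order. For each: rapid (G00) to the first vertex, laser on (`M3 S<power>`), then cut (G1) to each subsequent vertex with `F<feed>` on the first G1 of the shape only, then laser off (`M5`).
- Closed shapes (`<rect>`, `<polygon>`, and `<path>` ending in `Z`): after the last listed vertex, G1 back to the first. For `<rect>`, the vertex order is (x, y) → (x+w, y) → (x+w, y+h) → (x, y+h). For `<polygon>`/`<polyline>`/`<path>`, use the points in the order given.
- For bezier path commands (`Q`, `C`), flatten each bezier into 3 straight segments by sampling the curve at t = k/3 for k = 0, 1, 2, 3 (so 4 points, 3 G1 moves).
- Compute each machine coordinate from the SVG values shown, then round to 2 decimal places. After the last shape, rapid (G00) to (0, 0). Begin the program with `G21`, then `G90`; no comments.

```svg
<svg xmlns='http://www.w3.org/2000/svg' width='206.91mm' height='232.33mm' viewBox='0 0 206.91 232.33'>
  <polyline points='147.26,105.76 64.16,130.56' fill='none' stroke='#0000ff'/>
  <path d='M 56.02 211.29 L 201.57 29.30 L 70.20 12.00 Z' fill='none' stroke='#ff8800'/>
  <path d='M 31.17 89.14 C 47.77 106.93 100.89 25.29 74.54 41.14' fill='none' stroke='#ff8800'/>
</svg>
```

1 u = 1 mm; y_m = 232.33 − y.

[1] `<polyline>` line segment, #0000ff→engrave S191 F3951: (147.26,126.57) → (64.16,101.77)

[2] `<path>` closed polygon, #ff8800→score S417 F1587: (56.02,21.04) → (201.57,203.03) → (70.20,220.33) → (56.02,21.04) (closed)

[3] `<path>` cubic bezier, #ff8800→score S417 F1587: (31.17,143.19) → (55.65,151.25) → (78.70,181.84) → (74.54,191.19)

G21
G90
G00 X147.26 Y126.57
M3 S191
G1 X64.16 Y101.77 F3951
M5
G00 X56.02 Y21.04
M3 S417
G1 X201.57 Y203.03 F1587
G1 X70.20 Y220.33
G1 X56.02 Y21.04
M5
G00 X31.17 Y143.19
M3 S417
G1 X55.65 Y151.25 F1587
G1 X78.70 Y181.84
G1 X74.54 Y191.19
M5
G00 X0.00 Y0.00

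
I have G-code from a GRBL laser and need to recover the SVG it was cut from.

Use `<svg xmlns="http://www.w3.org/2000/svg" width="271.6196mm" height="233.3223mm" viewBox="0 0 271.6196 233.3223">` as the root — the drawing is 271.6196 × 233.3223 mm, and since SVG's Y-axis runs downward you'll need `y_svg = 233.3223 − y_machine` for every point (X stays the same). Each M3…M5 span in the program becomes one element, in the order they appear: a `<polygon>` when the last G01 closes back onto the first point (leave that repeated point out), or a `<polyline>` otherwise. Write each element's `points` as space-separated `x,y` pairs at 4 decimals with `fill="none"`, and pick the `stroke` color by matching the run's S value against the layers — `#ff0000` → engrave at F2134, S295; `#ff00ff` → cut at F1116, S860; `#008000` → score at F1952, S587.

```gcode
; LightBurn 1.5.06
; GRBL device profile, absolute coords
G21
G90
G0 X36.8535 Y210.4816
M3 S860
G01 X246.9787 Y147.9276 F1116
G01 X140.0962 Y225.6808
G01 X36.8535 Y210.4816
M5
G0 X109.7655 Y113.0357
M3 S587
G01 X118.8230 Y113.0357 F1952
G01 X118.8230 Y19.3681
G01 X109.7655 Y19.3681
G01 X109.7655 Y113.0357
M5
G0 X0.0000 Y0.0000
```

Machine Y-up, SVG Y-down with viewBox height 233.3223, so y_svg = 233.3223 − y_machine; X carries over.

Run 1: power S860 maps to stroke `#ff00ff` (cut). The run returns to its start, so emit a `<polygon>` with points (Y-flipped): 36.8535,22.8407 246.9787,85.3947 140.0962,7.6415.

Run 2: power S587 maps to stroke `#008000` (score). The run returns to its start, so emit a `<polygon>` with points (Y-flipped): 109.7655,120.2866 118.8230,120.2866 118.8230,213.9542 109.7655,213.9542.

<svg xmlns="http://www.w3.org/2000/svg" width="271.6196mm" height="233.3223mm" viewBox="0 0 271.6196 233.3223">
  <polygon points="36.8535,22.8407 246.9787,85.3947 140.0962,7.6415" fill="none" stroke="#ff00ff"/>
  <polygon points="109.7655,120.2866 118.8230,120.2866 118.8230,213.9542 109.7655,213.9542" fill="none" stroke="#008000"/>
</svg>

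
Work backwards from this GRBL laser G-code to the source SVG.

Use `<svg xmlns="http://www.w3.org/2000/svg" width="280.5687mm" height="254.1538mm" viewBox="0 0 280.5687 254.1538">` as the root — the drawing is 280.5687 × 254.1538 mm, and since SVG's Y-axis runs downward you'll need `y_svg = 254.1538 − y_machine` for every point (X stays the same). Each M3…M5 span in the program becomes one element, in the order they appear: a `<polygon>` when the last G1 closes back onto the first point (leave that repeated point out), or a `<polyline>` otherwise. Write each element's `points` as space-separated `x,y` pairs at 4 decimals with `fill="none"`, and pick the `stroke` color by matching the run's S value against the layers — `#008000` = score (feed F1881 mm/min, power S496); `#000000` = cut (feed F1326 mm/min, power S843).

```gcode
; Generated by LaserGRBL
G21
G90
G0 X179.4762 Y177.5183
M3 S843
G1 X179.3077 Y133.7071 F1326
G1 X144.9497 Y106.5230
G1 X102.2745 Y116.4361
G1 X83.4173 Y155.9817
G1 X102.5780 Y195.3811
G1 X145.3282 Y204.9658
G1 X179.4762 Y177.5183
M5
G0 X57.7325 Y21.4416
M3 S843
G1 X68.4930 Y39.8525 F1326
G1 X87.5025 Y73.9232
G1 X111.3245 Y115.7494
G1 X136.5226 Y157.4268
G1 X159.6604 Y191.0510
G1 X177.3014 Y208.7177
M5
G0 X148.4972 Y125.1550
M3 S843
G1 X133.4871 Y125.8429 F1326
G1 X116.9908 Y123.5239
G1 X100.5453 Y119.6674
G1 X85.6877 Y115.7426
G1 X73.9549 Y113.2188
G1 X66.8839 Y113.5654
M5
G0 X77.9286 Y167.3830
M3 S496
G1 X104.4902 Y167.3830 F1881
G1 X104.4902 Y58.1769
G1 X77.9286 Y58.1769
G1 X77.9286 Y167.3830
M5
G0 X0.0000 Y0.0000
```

<svg xmlns="http://www.w3.org/2000/svg" width="280.5687mm" height="254.1538mm" viewBox="0 0 280.5687 254.1538">
  <polygon points="179.4762,76.6355 179.3077,120.4467 144.9497,147.6308 102.2745,137.7177 83.4173,98.1721 102.5780,58.7727 145.3282,49.1880" fill="none" stroke="#000000"/>
  <polyline points="57.7325,232.7122 68.4930,214.3013 87.5025,180.2306 111.3245,138.4044 136.5226,96.7270 159.6604,63.1028 177.3014,45.4361" fill="none" stroke="#000000"/>
  <polyline points="148.4972,128.9988 133.4871,128.3109 116.9908,130.6299 100.5453,134.4864 85.6877,138.4112 73.9549,140.9350 66.8839,140.5884" fill="none" stroke="#000000"/>
  <polygon points="77.9286,86.7708 104.4902,86.7708 104.4902,195.9769 77.9286,195.9769" fill="none" stroke="#008000"/>
</svg>

Each laser-on run becomes one SVG element. Flip Y back into SVG space with y_svg = 254.1538 − y_machine.

Run 1: the run's S843 means `#000000` (cut). The run returns to its start, so emit a `<polygon>` with points (Y-flipped): 179.4762,76.6355 179.3077,120.4467 144.9497,147.6308 102.2745,137.7177 83.4173,98.1721 102.5780,58.7727 145.3282,49.1880.

Run 2: S843 ⇒ cut layer `#000000`. The run is open, so emit a `<polyline>` with points (Y-flipped): 57.7325,232.7122 68.4930,214.3013 87.5025,180.2306 111.3245,138.4044 136.5226,96.7270 159.6604,63.1028 177.3014,45.4361.

Run 3: the run's S843 means `#000000` (cut). The run is open, so emit a `<polyline>` with points (Y-flipped): 148.4972,128.9988 133.4871,128.3109 116.9908,130.6299 100.5453,134.4864 85.6877,138.4112 73.9549,140.9350 66.8839,140.5884.

Run 4: the run's S496 means `#008000` (score). The run returns to its start, so emit a `<polygon>` with points (Y-flipped): 77.9286,86.7708 104.4902,86.7708 104.4902,195.9769 77.9286,195.9769.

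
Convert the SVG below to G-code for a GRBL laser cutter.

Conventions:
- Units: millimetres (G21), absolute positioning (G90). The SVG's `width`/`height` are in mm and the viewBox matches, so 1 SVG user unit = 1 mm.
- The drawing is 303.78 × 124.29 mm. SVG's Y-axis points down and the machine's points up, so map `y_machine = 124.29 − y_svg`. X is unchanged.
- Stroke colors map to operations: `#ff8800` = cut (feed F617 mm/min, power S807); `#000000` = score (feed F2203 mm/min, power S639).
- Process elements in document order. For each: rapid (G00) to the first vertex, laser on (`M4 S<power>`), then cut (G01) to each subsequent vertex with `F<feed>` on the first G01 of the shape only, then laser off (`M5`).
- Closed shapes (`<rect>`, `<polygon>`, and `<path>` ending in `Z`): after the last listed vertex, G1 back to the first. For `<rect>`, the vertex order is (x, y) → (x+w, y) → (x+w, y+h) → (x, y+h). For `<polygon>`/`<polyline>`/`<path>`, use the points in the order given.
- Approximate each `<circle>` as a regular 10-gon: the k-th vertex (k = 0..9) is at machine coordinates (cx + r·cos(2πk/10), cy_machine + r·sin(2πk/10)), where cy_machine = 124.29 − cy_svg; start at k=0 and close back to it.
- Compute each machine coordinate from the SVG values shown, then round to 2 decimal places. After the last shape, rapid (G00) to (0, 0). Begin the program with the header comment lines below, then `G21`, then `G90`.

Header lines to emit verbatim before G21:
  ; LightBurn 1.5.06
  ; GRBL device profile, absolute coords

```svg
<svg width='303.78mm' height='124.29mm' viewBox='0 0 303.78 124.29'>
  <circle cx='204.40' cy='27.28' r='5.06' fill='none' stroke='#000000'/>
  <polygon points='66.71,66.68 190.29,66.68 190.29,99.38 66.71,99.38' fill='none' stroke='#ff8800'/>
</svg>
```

Since the viewBox matches the mm dimensions, user units are millimetres directly. The only transform is the Y-flip y_m = 124.29 − y_svg.

Shape 1 is a circle drawn with `<circle>`. Its stroke #000000 means score at S639, F2203. After flipping Y the toolpath is (209.46,97.01) → (208.49,99.98) → (205.96,101.82) → (202.84,101.82) → (200.31,99.98) → (199.34,97.01) → (200.31,94.04) → (202.84,92.20) → (205.96,92.20) → (208.49,94.04) → (209.46,97.01), returning to the start.

Shape 2 is a rectangle drawn with `<polygon>`. Its stroke #ff8800 means cut at S807, F617. After flipping Y the toolpath is (66.71,57.61) → (190.29,57.61) → (190.29,24.91) → (66.71,24.91) → (66.71,57.61), returning to the start.

; LightBurn 1.5.06
; GRBL device profile, absolute coords
G21
G90
G00 X209.46 Y97.01
M4 S639
G01 X208.49 Y99.98 F2203
G01 X205.96 Y101.82
G01 X202.84 Y101.82
G01 X200.31 Y99.98
G01 X199.34 Y97.01
G01 X200.31 Y94.04
G01 X202.84 Y92.20
G01 X205.96 Y92.20
G01 X208.49 Y94.04
G01 X209.46 Y97.01
M5
G00 X66.71 Y57.61
M4 S807
G01 X190.29 Y57.61 F617
G01 X190.29 Y24.91
G01 X66.71 Y24.91
G01 X66.71 Y57.61
M5
G00 X0.00 Y0.00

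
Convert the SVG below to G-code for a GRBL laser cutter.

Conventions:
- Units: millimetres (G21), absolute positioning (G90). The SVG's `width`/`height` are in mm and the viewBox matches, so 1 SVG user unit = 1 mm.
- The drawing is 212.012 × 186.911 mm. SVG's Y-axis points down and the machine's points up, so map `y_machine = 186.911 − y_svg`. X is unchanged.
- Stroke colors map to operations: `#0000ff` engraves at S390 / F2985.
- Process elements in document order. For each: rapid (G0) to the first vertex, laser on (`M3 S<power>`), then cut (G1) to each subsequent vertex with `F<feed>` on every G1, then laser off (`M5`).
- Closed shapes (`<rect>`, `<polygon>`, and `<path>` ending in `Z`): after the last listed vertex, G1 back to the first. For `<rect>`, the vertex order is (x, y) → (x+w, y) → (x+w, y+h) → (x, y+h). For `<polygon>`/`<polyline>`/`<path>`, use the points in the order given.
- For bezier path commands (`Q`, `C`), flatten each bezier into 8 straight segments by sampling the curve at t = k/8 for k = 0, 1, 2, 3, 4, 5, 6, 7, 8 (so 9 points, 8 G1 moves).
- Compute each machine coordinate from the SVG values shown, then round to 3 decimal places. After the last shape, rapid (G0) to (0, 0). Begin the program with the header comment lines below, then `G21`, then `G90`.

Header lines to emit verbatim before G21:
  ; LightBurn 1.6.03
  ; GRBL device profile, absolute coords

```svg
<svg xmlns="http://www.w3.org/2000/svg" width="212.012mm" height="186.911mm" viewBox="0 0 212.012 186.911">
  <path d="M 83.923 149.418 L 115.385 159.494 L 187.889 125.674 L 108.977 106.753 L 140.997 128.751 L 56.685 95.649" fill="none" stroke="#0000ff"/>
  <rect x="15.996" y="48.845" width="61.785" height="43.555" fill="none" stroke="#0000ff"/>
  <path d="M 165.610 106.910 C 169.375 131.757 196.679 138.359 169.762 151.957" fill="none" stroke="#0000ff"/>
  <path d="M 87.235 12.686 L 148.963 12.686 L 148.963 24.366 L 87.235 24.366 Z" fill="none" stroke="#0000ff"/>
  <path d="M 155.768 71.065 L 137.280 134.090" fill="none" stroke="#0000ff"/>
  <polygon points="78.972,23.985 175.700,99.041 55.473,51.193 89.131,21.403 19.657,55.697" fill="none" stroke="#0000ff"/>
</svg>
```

Since the viewBox matches the mm dimensions, user units are millimetres directly. The only transform is the Y-flip y_m = 186.911 − y_svg.

Shape 1 is a open polyline drawn with `<path>`. Its stroke #0000ff means engrave at S390, F2985. After flipping Y the toolpath is (83.923,37.493) → (115.385,27.417) → (187.889,61.237) → (108.977,80.158) → (140.997,58.160) → (56.685,91.262).

Shape 2 is a rectangle drawn with `<rect>`. Its stroke #0000ff means engrave at S390, F2985. After flipping Y the toolpath is (15.996,138.066) → (77.781,138.066) → (77.781,94.511) → (15.996,94.511) → (15.996,138.066), returning to the start.

Shape 3 is a cubic bezier drawn with `<path>`. Its stroke #0000ff means engrave at S390, F2985. After flipping Y the toolpath is (165.610,80.001) → (167.973,71.489) → (171.632,64.392) → (175.676,58.414) → (179.192,53.259) → (181.270,48.631) → (180.998,44.235) → (177.466,39.775) → (169.762,34.954).

Shape 4 is a rectangle drawn with `<path>`. Its stroke #0000ff means engrave at S390, F2985. After flipping Y the toolpath is (87.235,174.225) → (148.963,174.225) → (148.963,162.545) → (87.235,162.545) → (87.235,174.225), returning to the start.

Shape 5 is a line segment drawn with `<path>`. Its stroke #0000ff means engrave at S390, F2985. After flipping Y the toolpath is (155.768,115.846) → (137.280,52.821).

Shape 6 is a closed polygon drawn with `<polygon>`. Its stroke #0000ff means engrave at S390, F2985. After flipping Y the toolpath is (78.972,162.926) → (175.700,87.870) → (55.473,135.718) → (89.131,165.508) → (19.657,131.214) → (78.972,162.926), returning to the start.

; LightBurn 1.6.03
; GRBL device profile, absolute coords
G21
G90
G0 X83.923 Y37.493
M3 S390
G1 X115.385 Y27.417 F2985
G1 X187.889 Y61.237 F2985
G1 X108.977 Y80.158 F2985
G1 X140.997 Y58.160 F2985
G1 X56.685 Y91.262 F2985
M5
G0 X15.996 Y138.066
M3 S390
G1 X77.781 Y138.066 F2985
G1 X77.781 Y94.511 F2985
G1 X15.996 Y94.511 F2985
G1 X15.996 Y138.066 F2985
M5
G0 X165.610 Y80.001
M3 S390
G1 X167.973 Y71.489 F2985
G1 X171.632 Y64.392 F2985
G1 X175.676 Y58.414 F2985
G1 X179.192 Y53.259 F2985
G1 X181.270 Y48.631 F2985
G1 X180.998 Y44.235 F2985
G1 X177.466 Y39.775 F2985
G1 X169.762 Y34.954 F2985
M5
G0 X87.235 Y174.225
M3 S390
G1 X148.963 Y174.225 F2985
G1 X148.963 Y162.545 F2985
G1 X87.235 Y162.545 F2985
G1 X87.235 Y174.225 F2985
M5
G0 X155.768 Y115.846
M3 S390
G1 X137.280 Y52.821 F2985
M5
G0 X78.972 Y162.926
M3 S390
G1 X175.700 Y87.870 F2985
G1 X55.473 Y135.718 F2985
G1 X89.131 Y165.508 F2985
G1 X19.657 Y131.214 F2985
G1 X78.972 Y162.926 F2985
M5
G0 X0.000 Y0.000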